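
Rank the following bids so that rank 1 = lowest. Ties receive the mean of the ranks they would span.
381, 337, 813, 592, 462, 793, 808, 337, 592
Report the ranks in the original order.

Sorted (ascending): 337, 337, 381, 462, 592, 592, 793, 808, 813
The 2 values of 337 occupy positions 1–2 → average rank (1+2)/2 = 1.5.
The 2 values of 592 occupy positions 5–6 → average rank (5+6)/2 = 5.5.

3, 1.5, 9, 5.5, 4, 7, 8, 1.5, 5.5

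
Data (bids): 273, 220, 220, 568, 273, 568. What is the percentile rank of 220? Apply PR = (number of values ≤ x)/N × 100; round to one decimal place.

N = 6.
Strictly below 220: 0. Equal to 220: 2.
PR = 2/6 × 100 = 33.3

33.3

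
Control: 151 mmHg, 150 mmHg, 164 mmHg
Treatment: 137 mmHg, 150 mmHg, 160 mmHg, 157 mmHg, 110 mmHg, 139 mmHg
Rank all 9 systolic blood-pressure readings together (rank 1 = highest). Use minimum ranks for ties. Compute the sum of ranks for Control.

10

Sorted (descending): 164, 160, 157, 151, 150, 150, 139, 137, 110
The 2 values of 150 occupy positions 5–6 → each gets rank 5.
Control values → pooled ranks: 151→4, 150→5, 164→1
Rank sum = 4 + 5 + 1 = 10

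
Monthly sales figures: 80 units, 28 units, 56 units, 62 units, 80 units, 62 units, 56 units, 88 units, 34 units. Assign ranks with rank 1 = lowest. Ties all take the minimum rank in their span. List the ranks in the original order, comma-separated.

7, 1, 3, 5, 7, 5, 3, 9, 2

Sorted (ascending): 28, 34, 56, 56, 62, 62, 80, 80, 88
The 2 values of 56 occupy positions 3–4 → each gets rank 3.
The 2 values of 62 occupy positions 5–6 → each gets rank 5.
The 2 values of 80 occupy positions 7–8 → each gets rank 7.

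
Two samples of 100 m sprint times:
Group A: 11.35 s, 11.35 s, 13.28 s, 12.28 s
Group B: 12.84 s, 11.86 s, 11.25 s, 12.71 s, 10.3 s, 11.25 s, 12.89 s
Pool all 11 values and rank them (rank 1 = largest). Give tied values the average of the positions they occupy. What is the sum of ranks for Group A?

Sorted (descending): 13.28, 12.89, 12.84, 12.71, 12.28, 11.86, 11.35, 11.35, 11.25, 11.25, 10.3
The 2 values of 11.35 occupy positions 7–8 → average rank (7+8)/2 = 7.5.
The 2 values of 11.25 occupy positions 9–10 → average rank (9+10)/2 = 9.5.
Group A values → pooled ranks: 11.35→7.5, 11.35→7.5, 13.28→1, 12.28→5
Rank sum = 7.5 + 7.5 + 1 + 5 = 21

21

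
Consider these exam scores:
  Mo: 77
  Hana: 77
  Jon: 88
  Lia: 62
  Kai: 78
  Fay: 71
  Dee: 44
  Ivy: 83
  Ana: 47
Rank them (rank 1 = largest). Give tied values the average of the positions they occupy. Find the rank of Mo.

Sorted (descending): 88, 83, 78, 77, 77, 71, 62, 47, 44
The 2 values of 77 occupy positions 4–5 → average rank (4+5)/2 = 4.5.
Mo has value 77 → rank 4.5.

4.5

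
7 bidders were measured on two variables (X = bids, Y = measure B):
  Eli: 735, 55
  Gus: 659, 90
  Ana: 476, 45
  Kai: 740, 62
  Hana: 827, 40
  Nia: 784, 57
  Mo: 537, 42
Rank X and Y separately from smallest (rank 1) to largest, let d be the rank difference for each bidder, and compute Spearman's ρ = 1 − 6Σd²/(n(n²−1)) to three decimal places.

-0.036

Ranks of variable 1: 4, 3, 1, 5, 7, 6, 2
Ranks of variable 2: 4, 7, 3, 6, 1, 5, 2
d = r₁ − r₂: 0, -4, -2, -1, 6, 1, 0
d²: 0, 16, 4, 1, 36, 1, 0; Σd² = 58
ρ = 1 − 6·58/(7·48) = 1 − 348/336 = -0.036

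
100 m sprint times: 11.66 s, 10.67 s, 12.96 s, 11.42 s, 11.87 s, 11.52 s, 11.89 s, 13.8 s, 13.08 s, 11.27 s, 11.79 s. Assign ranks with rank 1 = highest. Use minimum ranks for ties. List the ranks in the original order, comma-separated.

7, 11, 3, 9, 5, 8, 4, 1, 2, 10, 6

Sorted (descending): 13.8, 13.08, 12.96, 11.89, 11.87, 11.79, 11.66, 11.52, 11.42, 11.27, 10.67
No ties — each value takes its position as its rank.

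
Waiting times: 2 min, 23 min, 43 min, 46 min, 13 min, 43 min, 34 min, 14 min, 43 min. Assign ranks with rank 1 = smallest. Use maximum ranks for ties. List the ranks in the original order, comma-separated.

1, 4, 8, 9, 2, 8, 5, 3, 8

Sorted (ascending): 2, 13, 14, 23, 34, 43, 43, 43, 46
The 3 values of 43 occupy positions 6–8 → each gets rank 8.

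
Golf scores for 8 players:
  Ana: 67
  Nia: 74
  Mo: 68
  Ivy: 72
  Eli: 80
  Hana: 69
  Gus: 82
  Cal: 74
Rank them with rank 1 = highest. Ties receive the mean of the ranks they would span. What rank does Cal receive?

3.5

Sorted (descending): 82, 80, 74, 74, 72, 69, 68, 67
The 2 values of 74 occupy positions 3–4 → average rank (3+4)/2 = 3.5.
Cal has value 74 → rank 3.5.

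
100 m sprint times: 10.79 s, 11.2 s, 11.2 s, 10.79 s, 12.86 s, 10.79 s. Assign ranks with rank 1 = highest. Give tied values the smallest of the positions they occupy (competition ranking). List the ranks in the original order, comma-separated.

Sorted (descending): 12.86, 11.2, 11.2, 10.79, 10.79, 10.79
The 2 values of 11.2 occupy positions 2–3 → each gets rank 2.
The 3 values of 10.79 occupy positions 4–6 → each gets rank 4.

4, 2, 2, 4, 1, 4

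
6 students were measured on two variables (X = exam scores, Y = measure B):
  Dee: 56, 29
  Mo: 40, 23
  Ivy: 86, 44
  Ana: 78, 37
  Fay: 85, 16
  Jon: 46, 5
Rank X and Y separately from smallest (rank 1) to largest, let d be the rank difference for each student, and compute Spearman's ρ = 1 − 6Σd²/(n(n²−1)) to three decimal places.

0.543

Ranks of variable 1: 3, 1, 6, 4, 5, 2
Ranks of variable 2: 4, 3, 6, 5, 2, 1
d = r₁ − r₂: -1, -2, 0, -1, 3, 1
d²: 1, 4, 0, 1, 9, 1; Σd² = 16
ρ = 1 − 6·16/(6·35) = 1 − 96/210 = 0.543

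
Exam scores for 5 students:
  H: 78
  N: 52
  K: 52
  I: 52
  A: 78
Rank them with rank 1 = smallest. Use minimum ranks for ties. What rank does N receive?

Sorted (ascending): 52, 52, 52, 78, 78
The 3 values of 52 occupy positions 1–3 → each gets rank 1.
The 2 values of 78 occupy positions 4–5 → each gets rank 4.
N has value 52 → rank 1.

1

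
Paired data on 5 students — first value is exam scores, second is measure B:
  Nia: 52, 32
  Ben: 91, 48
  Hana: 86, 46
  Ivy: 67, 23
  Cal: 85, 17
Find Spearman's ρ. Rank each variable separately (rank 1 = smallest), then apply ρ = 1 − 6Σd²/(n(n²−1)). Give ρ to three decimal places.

Ranks of variable 1: 1, 5, 4, 2, 3
Ranks of variable 2: 3, 5, 4, 2, 1
d = r₁ − r₂: -2, 0, 0, 0, 2
d²: 4, 0, 0, 0, 4; Σd² = 8
ρ = 1 − 6·8/(5·24) = 1 − 48/120 = 0.600

0.600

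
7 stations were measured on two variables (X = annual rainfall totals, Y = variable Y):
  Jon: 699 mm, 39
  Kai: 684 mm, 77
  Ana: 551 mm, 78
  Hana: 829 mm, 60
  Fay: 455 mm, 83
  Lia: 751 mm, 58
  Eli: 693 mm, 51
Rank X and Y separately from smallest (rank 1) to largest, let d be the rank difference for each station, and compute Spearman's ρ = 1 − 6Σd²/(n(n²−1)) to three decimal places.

-0.679

Ranks of variable 1: 5, 3, 2, 7, 1, 6, 4
Ranks of variable 2: 1, 5, 6, 4, 7, 3, 2
d = r₁ − r₂: 4, -2, -4, 3, -6, 3, 2
d²: 16, 4, 16, 9, 36, 9, 4; Σd² = 94
ρ = 1 − 6·94/(7·48) = 1 − 564/336 = -0.679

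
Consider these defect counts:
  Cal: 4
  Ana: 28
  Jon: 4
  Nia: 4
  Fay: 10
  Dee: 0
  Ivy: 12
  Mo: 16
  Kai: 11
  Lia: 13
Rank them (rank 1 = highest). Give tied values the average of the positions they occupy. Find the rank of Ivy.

Sorted (descending): 28, 16, 13, 12, 11, 10, 4, 4, 4, 0
The 3 values of 4 occupy positions 7–9 → average rank 8.
Ivy has value 12 → rank 4.

4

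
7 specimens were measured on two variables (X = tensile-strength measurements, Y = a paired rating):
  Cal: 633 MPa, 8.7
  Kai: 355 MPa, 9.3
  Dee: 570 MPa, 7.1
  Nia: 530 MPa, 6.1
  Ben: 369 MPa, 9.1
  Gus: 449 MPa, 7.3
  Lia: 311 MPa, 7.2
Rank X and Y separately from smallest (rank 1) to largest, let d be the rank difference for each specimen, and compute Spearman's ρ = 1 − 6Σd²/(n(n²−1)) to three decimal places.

Ranks of variable 1: 7, 2, 6, 5, 3, 4, 1
Ranks of variable 2: 5, 7, 2, 1, 6, 4, 3
d = r₁ − r₂: 2, -5, 4, 4, -3, 0, -2
d²: 4, 25, 16, 16, 9, 0, 4; Σd² = 74
ρ = 1 − 6·74/(7·48) = 1 − 444/336 = -0.321

-0.321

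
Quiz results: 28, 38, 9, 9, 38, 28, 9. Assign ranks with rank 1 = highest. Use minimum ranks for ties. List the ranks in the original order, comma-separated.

Sorted (descending): 38, 38, 28, 28, 9, 9, 9
The 2 values of 38 occupy positions 1–2 → each gets rank 1.
The 2 values of 28 occupy positions 3–4 → each gets rank 3.
The 3 values of 9 occupy positions 5–7 → each gets rank 5.

3, 1, 5, 5, 1, 3, 5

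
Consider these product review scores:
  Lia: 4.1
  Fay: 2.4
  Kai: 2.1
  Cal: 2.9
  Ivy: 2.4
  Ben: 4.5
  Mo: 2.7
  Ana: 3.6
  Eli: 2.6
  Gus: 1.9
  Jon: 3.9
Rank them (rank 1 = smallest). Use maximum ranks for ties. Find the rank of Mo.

6

Sorted (ascending): 1.9, 2.1, 2.4, 2.4, 2.6, 2.7, 2.9, 3.6, 3.9, 4.1, 4.5
The 2 values of 2.4 occupy positions 3–4 → each gets rank 4.
Mo has value 2.7 → rank 6.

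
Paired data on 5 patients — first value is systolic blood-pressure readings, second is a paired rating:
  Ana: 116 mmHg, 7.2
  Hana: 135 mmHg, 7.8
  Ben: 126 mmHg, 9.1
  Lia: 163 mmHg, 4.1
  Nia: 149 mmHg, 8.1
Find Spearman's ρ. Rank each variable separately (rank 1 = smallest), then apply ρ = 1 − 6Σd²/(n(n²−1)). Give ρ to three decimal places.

-0.300

Ranks of variable 1: 1, 3, 2, 5, 4
Ranks of variable 2: 2, 3, 5, 1, 4
d = r₁ − r₂: -1, 0, -3, 4, 0
d²: 1, 0, 9, 16, 0; Σd² = 26
ρ = 1 − 6·26/(5·24) = 1 − 156/120 = -0.300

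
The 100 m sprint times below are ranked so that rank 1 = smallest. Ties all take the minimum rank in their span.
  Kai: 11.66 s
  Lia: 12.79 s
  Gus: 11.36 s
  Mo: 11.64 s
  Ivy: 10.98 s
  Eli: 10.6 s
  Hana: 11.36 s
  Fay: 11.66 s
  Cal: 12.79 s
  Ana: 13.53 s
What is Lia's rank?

8

Sorted (ascending): 10.6, 10.98, 11.36, 11.36, 11.64, 11.66, 11.66, 12.79, 12.79, 13.53
The 2 values of 11.36 occupy positions 3–4 → each gets rank 3.
The 2 values of 11.66 occupy positions 6–7 → each gets rank 6.
The 2 values of 12.79 occupy positions 8–9 → each gets rank 8.
Lia has value 12.79 s → rank 8.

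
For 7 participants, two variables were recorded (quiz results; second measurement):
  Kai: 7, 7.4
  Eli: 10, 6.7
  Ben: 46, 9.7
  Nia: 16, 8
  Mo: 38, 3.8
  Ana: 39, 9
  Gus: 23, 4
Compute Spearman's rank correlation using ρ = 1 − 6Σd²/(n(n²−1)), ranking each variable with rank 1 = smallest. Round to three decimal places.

0.393

Ranks of variable 1: 1, 2, 7, 3, 5, 6, 4
Ranks of variable 2: 4, 3, 7, 5, 1, 6, 2
d = r₁ − r₂: -3, -1, 0, -2, 4, 0, 2
d²: 9, 1, 0, 4, 16, 0, 4; Σd² = 34
ρ = 1 − 6·34/(7·48) = 1 − 204/336 = 0.393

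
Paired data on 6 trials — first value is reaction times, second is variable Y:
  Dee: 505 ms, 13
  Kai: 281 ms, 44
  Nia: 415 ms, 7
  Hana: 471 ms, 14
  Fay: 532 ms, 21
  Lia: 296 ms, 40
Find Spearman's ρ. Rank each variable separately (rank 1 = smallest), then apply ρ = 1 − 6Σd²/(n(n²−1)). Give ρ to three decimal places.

-0.486

Ranks of variable 1: 5, 1, 3, 4, 6, 2
Ranks of variable 2: 2, 6, 1, 3, 4, 5
d = r₁ − r₂: 3, -5, 2, 1, 2, -3
d²: 9, 25, 4, 1, 4, 9; Σd² = 52
ρ = 1 − 6·52/(6·35) = 1 − 312/210 = -0.486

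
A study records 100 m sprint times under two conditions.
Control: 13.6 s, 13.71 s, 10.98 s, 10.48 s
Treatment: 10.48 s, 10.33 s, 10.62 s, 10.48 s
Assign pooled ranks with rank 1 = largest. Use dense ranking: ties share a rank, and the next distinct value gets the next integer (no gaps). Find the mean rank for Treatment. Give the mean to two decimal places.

5.00

Sorted (descending): 13.71, 13.6, 10.98, 10.62, 10.48, 10.48, 10.48, 10.33
The 3 values of 10.48 share dense rank 5.
Remaining distinct values take the next consecutive integers.
Treatment values → pooled ranks: 10.48→5, 10.33→6, 10.62→4, 10.48→5
Mean rank = (5 + 6 + 4 + 5) / 4 = 5.00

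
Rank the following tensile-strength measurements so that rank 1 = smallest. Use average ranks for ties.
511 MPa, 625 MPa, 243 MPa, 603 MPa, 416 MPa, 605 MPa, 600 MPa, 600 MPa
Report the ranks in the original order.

3, 8, 1, 6, 2, 7, 4.5, 4.5

Sorted (ascending): 243, 416, 511, 600, 600, 603, 605, 625
The 2 values of 600 occupy positions 4–5 → average rank (4+5)/2 = 4.5.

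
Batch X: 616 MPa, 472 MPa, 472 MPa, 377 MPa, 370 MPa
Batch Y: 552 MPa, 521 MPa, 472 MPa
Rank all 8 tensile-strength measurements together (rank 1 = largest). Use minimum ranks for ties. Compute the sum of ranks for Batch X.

24

Sorted (descending): 616, 552, 521, 472, 472, 472, 377, 370
The 3 values of 472 occupy positions 4–6 → each gets rank 4.
Batch X values → pooled ranks: 616→1, 472→4, 472→4, 377→7, 370→8
Rank sum = 1 + 4 + 4 + 7 + 8 = 24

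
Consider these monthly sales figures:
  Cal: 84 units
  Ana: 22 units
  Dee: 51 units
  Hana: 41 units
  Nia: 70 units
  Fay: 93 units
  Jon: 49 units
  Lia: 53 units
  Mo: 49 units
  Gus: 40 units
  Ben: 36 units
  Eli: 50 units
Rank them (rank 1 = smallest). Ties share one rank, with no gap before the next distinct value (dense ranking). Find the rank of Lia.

Sorted (ascending): 22, 36, 40, 41, 49, 49, 50, 51, 53, 70, 84, 93
The 2 values of 49 share dense rank 5.
Remaining distinct values take the next consecutive integers.
Lia has value 53 units → rank 8.

8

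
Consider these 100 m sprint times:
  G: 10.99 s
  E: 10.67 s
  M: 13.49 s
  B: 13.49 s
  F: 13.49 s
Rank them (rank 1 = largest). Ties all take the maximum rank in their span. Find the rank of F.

Sorted (descending): 13.49, 13.49, 13.49, 10.99, 10.67
The 3 values of 13.49 occupy positions 1–3 → each gets rank 3.
F has value 13.49 s → rank 3.

3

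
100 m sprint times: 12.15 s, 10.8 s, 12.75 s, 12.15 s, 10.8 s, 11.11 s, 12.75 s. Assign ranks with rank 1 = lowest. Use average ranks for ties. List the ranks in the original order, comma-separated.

Sorted (ascending): 10.8, 10.8, 11.11, 12.15, 12.15, 12.75, 12.75
The 2 values of 10.8 occupy positions 1–2 → average rank (1+2)/2 = 1.5.
The 2 values of 12.15 occupy positions 4–5 → average rank (4+5)/2 = 4.5.
The 2 values of 12.75 occupy positions 6–7 → average rank (6+7)/2 = 6.5.

4.5, 1.5, 6.5, 4.5, 1.5, 3, 6.5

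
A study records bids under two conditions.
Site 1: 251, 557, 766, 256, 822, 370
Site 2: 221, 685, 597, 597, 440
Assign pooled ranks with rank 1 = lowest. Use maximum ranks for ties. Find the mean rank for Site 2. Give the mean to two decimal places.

6.20

Sorted (ascending): 221, 251, 256, 370, 440, 557, 597, 597, 685, 766, 822
The 2 values of 597 occupy positions 7–8 → each gets rank 8.
Site 2 values → pooled ranks: 221→1, 685→9, 597→8, 597→8, 440→5
Mean rank = (1 + 9 + 8 + 8 + 5) / 5 = 6.20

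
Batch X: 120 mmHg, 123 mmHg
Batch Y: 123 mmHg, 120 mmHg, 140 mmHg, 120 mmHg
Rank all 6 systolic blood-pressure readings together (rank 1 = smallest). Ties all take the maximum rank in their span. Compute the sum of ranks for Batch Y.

17

Sorted (ascending): 120, 120, 120, 123, 123, 140
The 3 values of 120 occupy positions 1–3 → each gets rank 3.
The 2 values of 123 occupy positions 4–5 → each gets rank 5.
Batch Y values → pooled ranks: 123→5, 120→3, 140→6, 120→3
Rank sum = 5 + 3 + 6 + 3 = 17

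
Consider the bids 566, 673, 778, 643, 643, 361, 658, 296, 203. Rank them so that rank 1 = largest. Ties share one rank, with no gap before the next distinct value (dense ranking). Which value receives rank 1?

Sorted (descending): 778, 673, 658, 643, 643, 566, 361, 296, 203
The 2 values of 643 share dense rank 4.
Remaining distinct values take the next consecutive integers.
Rank 1 → value 778.

778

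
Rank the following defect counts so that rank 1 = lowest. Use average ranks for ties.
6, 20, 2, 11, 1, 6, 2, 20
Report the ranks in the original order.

Sorted (ascending): 1, 2, 2, 6, 6, 11, 20, 20
The 2 values of 2 occupy positions 2–3 → average rank (2+3)/2 = 2.5.
The 2 values of 6 occupy positions 4–5 → average rank (4+5)/2 = 4.5.
The 2 values of 20 occupy positions 7–8 → average rank (7+8)/2 = 7.5.

4.5, 7.5, 2.5, 6, 1, 4.5, 2.5, 7.5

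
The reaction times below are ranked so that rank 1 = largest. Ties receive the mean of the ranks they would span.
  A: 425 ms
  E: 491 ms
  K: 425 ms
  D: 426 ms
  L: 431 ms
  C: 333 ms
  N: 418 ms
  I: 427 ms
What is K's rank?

Sorted (descending): 491, 431, 427, 426, 425, 425, 418, 333
The 2 values of 425 occupy positions 5–6 → average rank (5+6)/2 = 5.5.
K has value 425 ms → rank 5.5.

5.5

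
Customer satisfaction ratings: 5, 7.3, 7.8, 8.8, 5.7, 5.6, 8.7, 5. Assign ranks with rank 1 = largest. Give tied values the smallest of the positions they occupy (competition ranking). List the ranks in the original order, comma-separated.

7, 4, 3, 1, 5, 6, 2, 7

Sorted (descending): 8.8, 8.7, 7.8, 7.3, 5.7, 5.6, 5, 5
The 2 values of 5 occupy positions 7–8 → each gets rank 7.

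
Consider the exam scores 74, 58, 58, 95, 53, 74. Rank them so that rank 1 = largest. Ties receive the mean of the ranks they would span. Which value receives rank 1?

Sorted (descending): 95, 74, 74, 58, 58, 53
The 2 values of 74 occupy positions 2–3 → average rank (2+3)/2 = 2.5.
The 2 values of 58 occupy positions 4–5 → average rank (4+5)/2 = 4.5.
Rank 1 → value 95.

95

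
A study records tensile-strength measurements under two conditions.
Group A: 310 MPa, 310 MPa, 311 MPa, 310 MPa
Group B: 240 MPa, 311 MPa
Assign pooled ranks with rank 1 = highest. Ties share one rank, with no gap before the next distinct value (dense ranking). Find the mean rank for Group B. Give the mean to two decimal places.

2.00

Sorted (descending): 311, 311, 310, 310, 310, 240
The 2 values of 311 share dense rank 1.
The 3 values of 310 share dense rank 2.
Remaining distinct values take the next consecutive integers.
Group B values → pooled ranks: 240→3, 311→1
Mean rank = (3 + 1) / 2 = 2.00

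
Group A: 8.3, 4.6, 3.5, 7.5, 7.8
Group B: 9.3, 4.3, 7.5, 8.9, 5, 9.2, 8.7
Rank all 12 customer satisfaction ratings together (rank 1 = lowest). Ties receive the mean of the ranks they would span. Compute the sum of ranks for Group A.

24.5

Sorted (ascending): 3.5, 4.3, 4.6, 5, 7.5, 7.5, 7.8, 8.3, 8.7, 8.9, 9.2, 9.3
The 2 values of 7.5 occupy positions 5–6 → average rank (5+6)/2 = 5.5.
Group A values → pooled ranks: 8.3→8, 4.6→3, 3.5→1, 7.5→5.5, 7.8→7
Rank sum = 8 + 3 + 1 + 5.5 + 7 = 24.5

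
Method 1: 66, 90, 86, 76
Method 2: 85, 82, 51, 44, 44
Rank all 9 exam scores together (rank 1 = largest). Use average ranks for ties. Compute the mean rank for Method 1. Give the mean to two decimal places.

Sorted (descending): 90, 86, 85, 82, 76, 66, 51, 44, 44
The 2 values of 44 occupy positions 8–9 → average rank (8+9)/2 = 8.5.
Method 1 values → pooled ranks: 66→6, 90→1, 86→2, 76→5
Mean rank = (6 + 1 + 2 + 5) / 4 = 3.50

3.50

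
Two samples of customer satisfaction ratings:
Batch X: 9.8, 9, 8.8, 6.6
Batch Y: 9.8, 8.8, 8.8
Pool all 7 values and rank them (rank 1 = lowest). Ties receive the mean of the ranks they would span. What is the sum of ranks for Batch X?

15.5

Sorted (ascending): 6.6, 8.8, 8.8, 8.8, 9, 9.8, 9.8
The 3 values of 8.8 occupy positions 2–4 → average rank 3.
The 2 values of 9.8 occupy positions 6–7 → average rank (6+7)/2 = 6.5.
Batch X values → pooled ranks: 9.8→6.5, 9→5, 8.8→3, 6.6→1
Rank sum = 6.5 + 5 + 3 + 1 = 15.5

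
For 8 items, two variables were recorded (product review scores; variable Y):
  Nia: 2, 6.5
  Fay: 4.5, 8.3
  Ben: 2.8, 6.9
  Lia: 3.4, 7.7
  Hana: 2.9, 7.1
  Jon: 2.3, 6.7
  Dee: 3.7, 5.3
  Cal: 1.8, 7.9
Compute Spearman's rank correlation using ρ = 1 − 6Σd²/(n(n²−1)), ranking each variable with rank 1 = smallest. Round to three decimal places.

Ranks of variable 1: 2, 8, 4, 6, 5, 3, 7, 1
Ranks of variable 2: 2, 8, 4, 6, 5, 3, 1, 7
d = r₁ − r₂: 0, 0, 0, 0, 0, 0, 6, -6
d²: 0, 0, 0, 0, 0, 0, 36, 36; Σd² = 72
ρ = 1 − 6·72/(8·63) = 1 − 432/504 = 0.143

0.143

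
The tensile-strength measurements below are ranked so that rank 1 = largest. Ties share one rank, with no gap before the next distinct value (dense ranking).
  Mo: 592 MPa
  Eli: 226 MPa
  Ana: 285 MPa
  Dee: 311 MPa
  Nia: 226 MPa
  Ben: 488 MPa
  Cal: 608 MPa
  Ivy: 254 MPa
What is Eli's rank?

Sorted (descending): 608, 592, 488, 311, 285, 254, 226, 226
The 2 values of 226 share dense rank 7.
Remaining distinct values take the next consecutive integers.
Eli has value 226 MPa → rank 7.

7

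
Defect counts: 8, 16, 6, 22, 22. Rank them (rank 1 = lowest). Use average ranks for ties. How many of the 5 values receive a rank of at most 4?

3

Sorted (ascending): 6, 8, 16, 22, 22
The 2 values of 22 occupy positions 4–5 → average rank (4+5)/2 = 4.5.
Ranks ≤ 4: {1, 2, 3} → 3 values.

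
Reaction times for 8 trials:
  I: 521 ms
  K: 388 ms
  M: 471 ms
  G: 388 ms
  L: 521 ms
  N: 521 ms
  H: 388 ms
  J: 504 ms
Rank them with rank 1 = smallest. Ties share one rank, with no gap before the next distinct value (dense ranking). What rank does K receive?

Sorted (ascending): 388, 388, 388, 471, 504, 521, 521, 521
The 3 values of 388 share dense rank 1.
The 3 values of 521 share dense rank 4.
Remaining distinct values take the next consecutive integers.
K has value 388 ms → rank 1.

1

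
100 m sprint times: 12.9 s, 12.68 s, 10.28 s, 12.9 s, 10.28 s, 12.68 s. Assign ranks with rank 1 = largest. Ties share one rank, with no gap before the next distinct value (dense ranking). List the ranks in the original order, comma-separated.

Sorted (descending): 12.9, 12.9, 12.68, 12.68, 10.28, 10.28
The 2 values of 12.9 share dense rank 1.
The 2 values of 12.68 share dense rank 2.
The 2 values of 10.28 share dense rank 3.

1, 2, 3, 1, 3, 2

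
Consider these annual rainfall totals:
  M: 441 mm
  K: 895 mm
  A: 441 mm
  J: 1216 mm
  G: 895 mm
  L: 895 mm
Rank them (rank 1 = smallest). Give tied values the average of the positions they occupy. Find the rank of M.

1.5

Sorted (ascending): 441, 441, 895, 895, 895, 1216
The 2 values of 441 occupy positions 1–2 → average rank (1+2)/2 = 1.5.
The 3 values of 895 occupy positions 3–5 → average rank 4.
M has value 441 mm → rank 1.5.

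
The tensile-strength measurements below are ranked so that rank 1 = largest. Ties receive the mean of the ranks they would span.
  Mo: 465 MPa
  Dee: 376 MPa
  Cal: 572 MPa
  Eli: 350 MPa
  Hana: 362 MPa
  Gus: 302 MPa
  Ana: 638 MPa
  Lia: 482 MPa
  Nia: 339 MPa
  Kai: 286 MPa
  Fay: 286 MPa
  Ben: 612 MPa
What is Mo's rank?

Sorted (descending): 638, 612, 572, 482, 465, 376, 362, 350, 339, 302, 286, 286
The 2 values of 286 occupy positions 11–12 → average rank (11+12)/2 = 11.5.
Mo has value 465 MPa → rank 5.

5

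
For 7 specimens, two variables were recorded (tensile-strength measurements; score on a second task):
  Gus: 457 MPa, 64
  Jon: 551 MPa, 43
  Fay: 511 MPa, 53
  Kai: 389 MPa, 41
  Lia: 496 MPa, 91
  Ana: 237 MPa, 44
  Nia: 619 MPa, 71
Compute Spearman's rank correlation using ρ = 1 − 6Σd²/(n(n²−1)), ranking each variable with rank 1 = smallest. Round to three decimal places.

Ranks of variable 1: 3, 6, 5, 2, 4, 1, 7
Ranks of variable 2: 5, 2, 4, 1, 7, 3, 6
d = r₁ − r₂: -2, 4, 1, 1, -3, -2, 1
d²: 4, 16, 1, 1, 9, 4, 1; Σd² = 36
ρ = 1 − 6·36/(7·48) = 1 − 216/336 = 0.357

0.357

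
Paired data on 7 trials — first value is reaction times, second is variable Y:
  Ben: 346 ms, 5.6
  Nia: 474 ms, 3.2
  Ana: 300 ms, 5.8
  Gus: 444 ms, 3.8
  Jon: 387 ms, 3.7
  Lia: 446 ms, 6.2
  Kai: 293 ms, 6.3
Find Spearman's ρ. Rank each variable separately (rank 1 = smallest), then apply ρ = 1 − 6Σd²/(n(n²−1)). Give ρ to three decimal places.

-0.607

Ranks of variable 1: 3, 7, 2, 5, 4, 6, 1
Ranks of variable 2: 4, 1, 5, 3, 2, 6, 7
d = r₁ − r₂: -1, 6, -3, 2, 2, 0, -6
d²: 1, 36, 9, 4, 4, 0, 36; Σd² = 90
ρ = 1 − 6·90/(7·48) = 1 − 540/336 = -0.607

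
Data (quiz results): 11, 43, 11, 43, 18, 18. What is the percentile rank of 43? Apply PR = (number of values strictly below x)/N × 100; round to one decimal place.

66.7

N = 6.
Strictly below 43: 4. Equal to 43: 2.
PR = 4/6 × 100 = 66.7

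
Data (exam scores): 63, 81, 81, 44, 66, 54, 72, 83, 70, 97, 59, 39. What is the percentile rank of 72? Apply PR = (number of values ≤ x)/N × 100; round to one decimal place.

66.7

N = 12.
Strictly below 72: 7. Equal to 72: 1.
PR = 8/12 × 100 = 66.7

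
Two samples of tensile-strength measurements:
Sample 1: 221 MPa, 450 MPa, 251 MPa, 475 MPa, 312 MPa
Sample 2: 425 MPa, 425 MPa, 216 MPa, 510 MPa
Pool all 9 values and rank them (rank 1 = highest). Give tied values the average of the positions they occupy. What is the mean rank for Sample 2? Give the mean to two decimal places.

Sorted (descending): 510, 475, 450, 425, 425, 312, 251, 221, 216
The 2 values of 425 occupy positions 4–5 → average rank (4+5)/2 = 4.5.
Sample 2 values → pooled ranks: 425→4.5, 425→4.5, 216→9, 510→1
Mean rank = (4.5 + 4.5 + 9 + 1) / 4 = 4.75

4.75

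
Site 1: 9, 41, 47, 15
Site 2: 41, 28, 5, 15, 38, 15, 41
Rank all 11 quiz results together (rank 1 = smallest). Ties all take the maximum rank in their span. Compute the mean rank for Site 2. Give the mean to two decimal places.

6.29

Sorted (ascending): 5, 9, 15, 15, 15, 28, 38, 41, 41, 41, 47
The 3 values of 15 occupy positions 3–5 → each gets rank 5.
The 3 values of 41 occupy positions 8–10 → each gets rank 10.
Site 2 values → pooled ranks: 41→10, 28→6, 5→1, 15→5, 38→7, 15→5, 41→10
Mean rank = (10 + 6 + 1 + 5 + 7 + 5 + 10) / 7 = 6.29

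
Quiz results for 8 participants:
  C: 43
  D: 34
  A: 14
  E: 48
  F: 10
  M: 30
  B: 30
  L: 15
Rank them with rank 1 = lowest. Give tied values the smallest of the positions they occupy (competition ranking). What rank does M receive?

4

Sorted (ascending): 10, 14, 15, 30, 30, 34, 43, 48
The 2 values of 30 occupy positions 4–5 → each gets rank 4.
M has value 30 → rank 4.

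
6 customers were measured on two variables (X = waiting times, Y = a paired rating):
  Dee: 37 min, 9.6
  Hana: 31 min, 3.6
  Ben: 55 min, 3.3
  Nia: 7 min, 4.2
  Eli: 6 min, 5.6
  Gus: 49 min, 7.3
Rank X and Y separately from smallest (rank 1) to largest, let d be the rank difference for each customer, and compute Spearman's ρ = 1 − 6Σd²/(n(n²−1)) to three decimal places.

Ranks of variable 1: 4, 3, 6, 2, 1, 5
Ranks of variable 2: 6, 2, 1, 3, 4, 5
d = r₁ − r₂: -2, 1, 5, -1, -3, 0
d²: 4, 1, 25, 1, 9, 0; Σd² = 40
ρ = 1 − 6·40/(6·35) = 1 − 240/210 = -0.143

-0.143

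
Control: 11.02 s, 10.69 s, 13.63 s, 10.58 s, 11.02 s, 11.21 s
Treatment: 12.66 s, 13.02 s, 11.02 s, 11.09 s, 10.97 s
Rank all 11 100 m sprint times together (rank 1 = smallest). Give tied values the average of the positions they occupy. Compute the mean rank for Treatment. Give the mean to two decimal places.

Sorted (ascending): 10.58, 10.69, 10.97, 11.02, 11.02, 11.02, 11.09, 11.21, 12.66, 13.02, 13.63
The 3 values of 11.02 occupy positions 4–6 → average rank 5.
Treatment values → pooled ranks: 12.66→9, 13.02→10, 11.02→5, 11.09→7, 10.97→3
Mean rank = (9 + 10 + 5 + 7 + 3) / 5 = 6.80

6.80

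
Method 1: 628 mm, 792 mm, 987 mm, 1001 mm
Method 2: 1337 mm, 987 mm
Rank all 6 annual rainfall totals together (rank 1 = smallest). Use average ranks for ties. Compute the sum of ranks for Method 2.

9.5

Sorted (ascending): 628, 792, 987, 987, 1001, 1337
The 2 values of 987 occupy positions 3–4 → average rank (3+4)/2 = 3.5.
Method 2 values → pooled ranks: 1337→6, 987→3.5
Rank sum = 6 + 3.5 = 9.5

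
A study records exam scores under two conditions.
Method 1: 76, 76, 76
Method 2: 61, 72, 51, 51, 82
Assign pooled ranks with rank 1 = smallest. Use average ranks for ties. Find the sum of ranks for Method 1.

Sorted (ascending): 51, 51, 61, 72, 76, 76, 76, 82
The 2 values of 51 occupy positions 1–2 → average rank (1+2)/2 = 1.5.
The 3 values of 76 occupy positions 5–7 → average rank 6.
Method 1 values → pooled ranks: 76→6, 76→6, 76→6
Rank sum = 6 + 6 + 6 = 18

18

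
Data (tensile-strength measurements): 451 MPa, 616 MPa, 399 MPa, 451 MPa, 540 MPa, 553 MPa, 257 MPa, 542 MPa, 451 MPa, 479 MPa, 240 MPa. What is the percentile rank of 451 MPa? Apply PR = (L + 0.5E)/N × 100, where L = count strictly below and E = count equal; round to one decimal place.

N = 11.
Strictly below 451: 3. Equal to 451: 3.
PR = (3 + 0.5·3)/11 × 100 = 40.9

40.9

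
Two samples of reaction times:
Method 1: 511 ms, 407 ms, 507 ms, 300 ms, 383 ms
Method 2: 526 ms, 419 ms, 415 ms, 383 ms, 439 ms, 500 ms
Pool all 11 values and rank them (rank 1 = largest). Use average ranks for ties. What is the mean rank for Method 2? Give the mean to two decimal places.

Sorted (descending): 526, 511, 507, 500, 439, 419, 415, 407, 383, 383, 300
The 2 values of 383 occupy positions 9–10 → average rank (9+10)/2 = 9.5.
Method 2 values → pooled ranks: 526→1, 419→6, 415→7, 383→9.5, 439→5, 500→4
Mean rank = (1 + 6 + 7 + 9.5 + 5 + 4) / 6 = 5.42

5.42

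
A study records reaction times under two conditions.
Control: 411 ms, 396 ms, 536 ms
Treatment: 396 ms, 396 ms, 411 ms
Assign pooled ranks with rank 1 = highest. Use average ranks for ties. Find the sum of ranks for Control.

Sorted (descending): 536, 411, 411, 396, 396, 396
The 2 values of 411 occupy positions 2–3 → average rank (2+3)/2 = 2.5.
The 3 values of 396 occupy positions 4–6 → average rank 5.
Control values → pooled ranks: 411→2.5, 396→5, 536→1
Rank sum = 2.5 + 5 + 1 = 8.5

8.5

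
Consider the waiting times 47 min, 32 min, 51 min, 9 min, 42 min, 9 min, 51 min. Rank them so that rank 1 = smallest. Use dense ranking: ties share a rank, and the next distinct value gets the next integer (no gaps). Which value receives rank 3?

Sorted (ascending): 9, 9, 32, 42, 47, 51, 51
The 2 values of 9 share dense rank 1.
The 2 values of 51 share dense rank 5.
Remaining distinct values take the next consecutive integers.
Rank 3 → value 42.

42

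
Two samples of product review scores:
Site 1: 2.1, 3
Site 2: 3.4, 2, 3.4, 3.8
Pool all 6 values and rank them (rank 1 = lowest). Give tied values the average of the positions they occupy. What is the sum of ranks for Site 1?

5

Sorted (ascending): 2, 2.1, 3, 3.4, 3.4, 3.8
The 2 values of 3.4 occupy positions 4–5 → average rank (4+5)/2 = 4.5.
Site 1 values → pooled ranks: 2.1→2, 3→3
Rank sum = 2 + 3 = 5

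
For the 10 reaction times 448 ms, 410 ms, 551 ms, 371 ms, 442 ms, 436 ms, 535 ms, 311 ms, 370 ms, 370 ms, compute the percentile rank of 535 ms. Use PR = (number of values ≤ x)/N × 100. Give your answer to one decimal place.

N = 10.
Strictly below 535: 8. Equal to 535: 1.
PR = 9/10 × 100 = 90.0

90.0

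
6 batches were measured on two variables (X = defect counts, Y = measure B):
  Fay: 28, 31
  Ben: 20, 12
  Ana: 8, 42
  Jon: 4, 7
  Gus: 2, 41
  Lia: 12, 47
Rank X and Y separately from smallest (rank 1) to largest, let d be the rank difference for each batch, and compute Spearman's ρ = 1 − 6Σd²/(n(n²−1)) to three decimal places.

-0.029

Ranks of variable 1: 6, 5, 3, 2, 1, 4
Ranks of variable 2: 3, 2, 5, 1, 4, 6
d = r₁ − r₂: 3, 3, -2, 1, -3, -2
d²: 9, 9, 4, 1, 9, 4; Σd² = 36
ρ = 1 − 6·36/(6·35) = 1 − 216/210 = -0.029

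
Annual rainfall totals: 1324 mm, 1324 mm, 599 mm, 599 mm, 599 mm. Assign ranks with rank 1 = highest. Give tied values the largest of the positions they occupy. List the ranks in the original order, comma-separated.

Sorted (descending): 1324, 1324, 599, 599, 599
The 2 values of 1324 occupy positions 1–2 → each gets rank 2.
The 3 values of 599 occupy positions 3–5 → each gets rank 5.

2, 2, 5, 5, 5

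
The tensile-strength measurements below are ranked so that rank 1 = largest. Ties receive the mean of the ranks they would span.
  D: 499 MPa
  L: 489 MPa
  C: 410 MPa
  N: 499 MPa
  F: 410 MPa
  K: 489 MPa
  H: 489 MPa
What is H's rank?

Sorted (descending): 499, 499, 489, 489, 489, 410, 410
The 2 values of 499 occupy positions 1–2 → average rank (1+2)/2 = 1.5.
The 3 values of 489 occupy positions 3–5 → average rank 4.
The 2 values of 410 occupy positions 6–7 → average rank (6+7)/2 = 6.5.
H has value 489 MPa → rank 4.

4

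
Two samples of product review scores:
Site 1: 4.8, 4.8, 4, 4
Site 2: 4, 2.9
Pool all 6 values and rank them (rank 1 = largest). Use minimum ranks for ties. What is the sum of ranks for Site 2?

Sorted (descending): 4.8, 4.8, 4, 4, 4, 2.9
The 2 values of 4.8 occupy positions 1–2 → each gets rank 1.
The 3 values of 4 occupy positions 3–5 → each gets rank 3.
Site 2 values → pooled ranks: 4→3, 2.9→6
Rank sum = 3 + 6 = 9

9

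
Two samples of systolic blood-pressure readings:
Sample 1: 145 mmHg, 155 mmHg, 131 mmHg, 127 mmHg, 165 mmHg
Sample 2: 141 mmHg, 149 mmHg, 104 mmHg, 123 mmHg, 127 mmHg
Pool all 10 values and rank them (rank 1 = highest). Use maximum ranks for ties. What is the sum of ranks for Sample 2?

35

Sorted (descending): 165, 155, 149, 145, 141, 131, 127, 127, 123, 104
The 2 values of 127 occupy positions 7–8 → each gets rank 8.
Sample 2 values → pooled ranks: 141→5, 149→3, 104→10, 123→9, 127→8
Rank sum = 5 + 3 + 10 + 9 + 8 = 35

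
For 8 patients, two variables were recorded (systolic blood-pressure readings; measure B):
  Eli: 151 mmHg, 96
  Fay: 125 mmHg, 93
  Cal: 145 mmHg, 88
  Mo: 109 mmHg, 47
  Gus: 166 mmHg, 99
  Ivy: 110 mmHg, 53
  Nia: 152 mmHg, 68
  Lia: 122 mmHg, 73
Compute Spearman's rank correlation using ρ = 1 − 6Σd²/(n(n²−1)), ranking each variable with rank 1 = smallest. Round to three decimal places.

0.738

Ranks of variable 1: 6, 4, 5, 1, 8, 2, 7, 3
Ranks of variable 2: 7, 6, 5, 1, 8, 2, 3, 4
d = r₁ − r₂: -1, -2, 0, 0, 0, 0, 4, -1
d²: 1, 4, 0, 0, 0, 0, 16, 1; Σd² = 22
ρ = 1 − 6·22/(8·63) = 1 − 132/504 = 0.738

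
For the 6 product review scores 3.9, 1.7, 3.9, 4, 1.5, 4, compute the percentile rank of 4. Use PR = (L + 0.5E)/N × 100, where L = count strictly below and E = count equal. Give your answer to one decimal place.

83.3

N = 6.
Strictly below 4: 4. Equal to 4: 2.
PR = (4 + 0.5·2)/6 × 100 = 83.3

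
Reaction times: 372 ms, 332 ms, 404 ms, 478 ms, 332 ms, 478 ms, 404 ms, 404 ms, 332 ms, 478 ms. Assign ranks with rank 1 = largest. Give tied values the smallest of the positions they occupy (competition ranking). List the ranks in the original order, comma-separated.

7, 8, 4, 1, 8, 1, 4, 4, 8, 1

Sorted (descending): 478, 478, 478, 404, 404, 404, 372, 332, 332, 332
The 3 values of 478 occupy positions 1–3 → each gets rank 1.
The 3 values of 404 occupy positions 4–6 → each gets rank 4.
The 3 values of 332 occupy positions 8–10 → each gets rank 8.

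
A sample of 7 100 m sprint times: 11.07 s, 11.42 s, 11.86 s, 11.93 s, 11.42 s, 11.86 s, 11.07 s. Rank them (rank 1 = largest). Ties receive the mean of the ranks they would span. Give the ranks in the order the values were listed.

Sorted (descending): 11.93, 11.86, 11.86, 11.42, 11.42, 11.07, 11.07
The 2 values of 11.86 occupy positions 2–3 → average rank (2+3)/2 = 2.5.
The 2 values of 11.42 occupy positions 4–5 → average rank (4+5)/2 = 4.5.
The 2 values of 11.07 occupy positions 6–7 → average rank (6+7)/2 = 6.5.

6.5, 4.5, 2.5, 1, 4.5, 2.5, 6.5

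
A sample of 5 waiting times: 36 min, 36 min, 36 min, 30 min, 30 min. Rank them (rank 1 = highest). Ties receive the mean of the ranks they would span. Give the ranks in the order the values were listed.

Sorted (descending): 36, 36, 36, 30, 30
The 3 values of 36 occupy positions 1–3 → average rank 2.
The 2 values of 30 occupy positions 4–5 → average rank (4+5)/2 = 4.5.

2, 2, 2, 4.5, 4.5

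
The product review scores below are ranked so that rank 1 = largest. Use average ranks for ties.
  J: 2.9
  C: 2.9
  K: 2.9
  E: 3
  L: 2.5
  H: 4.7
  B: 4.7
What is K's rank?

5

Sorted (descending): 4.7, 4.7, 3, 2.9, 2.9, 2.9, 2.5
The 2 values of 4.7 occupy positions 1–2 → average rank (1+2)/2 = 1.5.
The 3 values of 2.9 occupy positions 4–6 → average rank 5.
K has value 2.9 → rank 5.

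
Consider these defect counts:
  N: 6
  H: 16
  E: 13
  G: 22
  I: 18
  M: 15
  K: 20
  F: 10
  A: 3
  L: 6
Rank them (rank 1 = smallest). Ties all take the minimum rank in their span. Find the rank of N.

2

Sorted (ascending): 3, 6, 6, 10, 13, 15, 16, 18, 20, 22
The 2 values of 6 occupy positions 2–3 → each gets rank 2.
N has value 6 → rank 2.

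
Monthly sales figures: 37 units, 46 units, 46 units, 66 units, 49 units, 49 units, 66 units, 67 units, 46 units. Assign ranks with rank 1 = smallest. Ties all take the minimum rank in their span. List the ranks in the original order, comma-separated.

Sorted (ascending): 37, 46, 46, 46, 49, 49, 66, 66, 67
The 3 values of 46 occupy positions 2–4 → each gets rank 2.
The 2 values of 49 occupy positions 5–6 → each gets rank 5.
The 2 values of 66 occupy positions 7–8 → each gets rank 7.

1, 2, 2, 7, 5, 5, 7, 9, 2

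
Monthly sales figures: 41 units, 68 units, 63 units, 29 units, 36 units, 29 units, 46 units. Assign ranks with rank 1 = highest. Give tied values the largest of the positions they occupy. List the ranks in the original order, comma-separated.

Sorted (descending): 68, 63, 46, 41, 36, 29, 29
The 2 values of 29 occupy positions 6–7 → each gets rank 7.

4, 1, 2, 7, 5, 7, 3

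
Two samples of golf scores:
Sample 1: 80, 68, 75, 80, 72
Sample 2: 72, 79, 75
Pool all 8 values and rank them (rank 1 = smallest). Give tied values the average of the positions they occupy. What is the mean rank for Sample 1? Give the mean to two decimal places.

Sorted (ascending): 68, 72, 72, 75, 75, 79, 80, 80
The 2 values of 72 occupy positions 2–3 → average rank (2+3)/2 = 2.5.
The 2 values of 75 occupy positions 4–5 → average rank (4+5)/2 = 4.5.
The 2 values of 80 occupy positions 7–8 → average rank (7+8)/2 = 7.5.
Sample 1 values → pooled ranks: 80→7.5, 68→1, 75→4.5, 80→7.5, 72→2.5
Mean rank = (7.5 + 1 + 4.5 + 7.5 + 2.5) / 5 = 4.60

4.60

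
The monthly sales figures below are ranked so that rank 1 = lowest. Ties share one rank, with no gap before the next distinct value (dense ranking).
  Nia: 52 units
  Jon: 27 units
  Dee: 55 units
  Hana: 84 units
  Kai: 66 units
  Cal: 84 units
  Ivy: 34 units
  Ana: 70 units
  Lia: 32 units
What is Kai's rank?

6

Sorted (ascending): 27, 32, 34, 52, 55, 66, 70, 84, 84
The 2 values of 84 share dense rank 8.
Remaining distinct values take the next consecutive integers.
Kai has value 66 units → rank 6.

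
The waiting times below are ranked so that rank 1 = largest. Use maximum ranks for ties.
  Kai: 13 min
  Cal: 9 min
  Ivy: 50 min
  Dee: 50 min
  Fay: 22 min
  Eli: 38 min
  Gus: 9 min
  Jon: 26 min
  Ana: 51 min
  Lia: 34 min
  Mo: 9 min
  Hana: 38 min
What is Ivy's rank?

3

Sorted (descending): 51, 50, 50, 38, 38, 34, 26, 22, 13, 9, 9, 9
The 2 values of 50 occupy positions 2–3 → each gets rank 3.
The 2 values of 38 occupy positions 4–5 → each gets rank 5.
The 3 values of 9 occupy positions 10–12 → each gets rank 12.
Ivy has value 50 min → rank 3.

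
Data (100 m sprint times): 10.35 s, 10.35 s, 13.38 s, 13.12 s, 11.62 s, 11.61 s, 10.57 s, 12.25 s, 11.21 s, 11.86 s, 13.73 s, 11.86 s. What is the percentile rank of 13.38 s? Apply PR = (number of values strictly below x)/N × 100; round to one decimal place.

N = 12.
Strictly below 13.38: 10. Equal to 13.38: 1.
PR = 10/12 × 100 = 83.3

83.3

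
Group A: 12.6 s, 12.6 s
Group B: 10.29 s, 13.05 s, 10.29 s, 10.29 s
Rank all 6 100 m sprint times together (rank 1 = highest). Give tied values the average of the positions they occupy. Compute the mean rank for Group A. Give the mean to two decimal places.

Sorted (descending): 13.05, 12.6, 12.6, 10.29, 10.29, 10.29
The 2 values of 12.6 occupy positions 2–3 → average rank (2+3)/2 = 2.5.
The 3 values of 10.29 occupy positions 4–6 → average rank 5.
Group A values → pooled ranks: 12.6→2.5, 12.6→2.5
Mean rank = (2.5 + 2.5) / 2 = 2.50

2.50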